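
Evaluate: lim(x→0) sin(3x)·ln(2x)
This is a 0·∞ indeterminate form.

Rewrite 0·∞ as a quotient (0/0 or ∞/∞ form), then apply L'Hôpital's rule:
  lim(x→0) sin(3x)·ln(2x) = 0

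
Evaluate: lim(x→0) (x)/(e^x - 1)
This is a 0/0 indeterminate form.

Apply L'Hôpital's rule: differentiate numerator and denominator separately.
  f(x) = x   ⇒   f'(x) = 1
  g(x) = e^(x) - 1   ⇒   g'(x) = e^(x)
  lim(x→0) f'(x)/g'(x) = lim(x→0) (1)/(e^(x))
  = 1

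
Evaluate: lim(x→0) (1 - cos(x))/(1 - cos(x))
This is a 0/0 indeterminate form.

Apply L'Hôpital's rule: differentiate numerator and denominator separately.
  f(x) = 1 - cos(x)   ⇒   f'(x) = sin(x)
  g(x) = 1 - cos(x)   ⇒   g'(x) = sin(x)
  lim(x→0) f'(x)/g'(x) = lim(x→0) (sin(x))/(sin(x))
  = 1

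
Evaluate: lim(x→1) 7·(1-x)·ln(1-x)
This is a 0·∞ indeterminate form.

Rewrite 0·∞ as a quotient (0/0 or ∞/∞ form), then apply L'Hôpital's rule:
  lim(x→1) 7·(1-x)·ln(1-x) = 0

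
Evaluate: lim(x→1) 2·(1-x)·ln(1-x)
This is a 0·∞ indeterminate form.

Rewrite 0·∞ as a quotient (0/0 or ∞/∞ form), then apply L'Hôpital's rule:
  lim(x→1) 2·(1-x)·ln(1-x) = 0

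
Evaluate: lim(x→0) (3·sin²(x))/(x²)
This is a 0/0 indeterminate form.

Apply L'Hôpital's rule: differentiate numerator and denominator separately.
  f(x) = 3·sin(x)^2   ⇒   f'(x) = 6·sin(x)·cos(x)
  g(x) = x^2   ⇒   g'(x) = 2·x
  lim(x→0) f'(x)/g'(x) = lim(x→0) (6·sin(x)·cos(x))/(2·x)
  = 3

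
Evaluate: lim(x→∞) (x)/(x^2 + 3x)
This is an ∞/∞ indeterminate form.

Apply L'Hôpital's rule: differentiate numerator and denominator separately.
  f(x) = x   ⇒   f'(x) = 1
  g(x) = x^2 + 3·x   ⇒   g'(x) = 2·x + 3
  lim(x→∞) f'(x)/g'(x) = lim(x→∞) (1)/(2·x + 3)
  = 0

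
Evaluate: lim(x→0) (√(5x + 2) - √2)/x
This is a standard limit.

Factor or rationalize the expression:
  lim(x→0) (√(5x + 2) - √2)/x = 5·sqrt(2)/4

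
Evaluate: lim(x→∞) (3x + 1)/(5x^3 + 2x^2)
This is an ∞/∞ indeterminate form.

Apply L'Hôpital's rule: differentiate numerator and denominator separately.
  f(x) = 3·x + 1   ⇒   f'(x) = 3
  g(x) = 5·x^3 + 2·x^2   ⇒   g'(x) = 15·x^2 + 4·x
  lim(x→∞) f'(x)/g'(x) = lim(x→∞) (3)/(15·x^2 + 4·x)
  = 0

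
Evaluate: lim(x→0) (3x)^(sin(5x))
This is an exponential indeterminate form.

For exponential indeterminate forms, take the natural log:
  Let L = lim(x→0) (3x)^(sin(5x))
  Then ln(L) = lim(x→0) [exponent × ln(base)]
  Evaluate using L'Hôpital or standard limits, then exponentiate.
  L = 1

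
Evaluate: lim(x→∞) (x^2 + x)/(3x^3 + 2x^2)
This is an ∞/∞ indeterminate form.

Apply L'Hôpital's rule: differentiate numerator and denominator separately.
  f(x) = x^2 + x   ⇒   f'(x) = 2·x + 1
  g(x) = 3·x^3 + 2·x^2   ⇒   g'(x) = 9·x^2 + 4·x
  lim(x→∞) f'(x)/g'(x) = lim(x→∞) (2·x + 1)/(9·x^2 + 4·x)
  = 0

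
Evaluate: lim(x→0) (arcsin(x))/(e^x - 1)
This is a 0/0 indeterminate form.

Apply L'Hôpital's rule: differentiate numerator and denominator separately.
  f(x) = asin(x)   ⇒   f'(x) = 1/sqrt(1 - x^2)
  g(x) = e^(x) - 1   ⇒   g'(x) = e^(x)
  lim(x→0) f'(x)/g'(x) = lim(x→0) (1/sqrt(1 - x^2))/(e^(x))
  = 1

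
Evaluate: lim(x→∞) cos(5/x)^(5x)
This is an exponential indeterminate form.

For exponential indeterminate forms, take the natural log:
  Let L = lim(x→∞) cos(5/x)^(5x)
  Then ln(L) = lim(x→∞) [exponent × ln(base)]
  Evaluate using L'Hôpital or standard limits, then exponentiate.
  L = 1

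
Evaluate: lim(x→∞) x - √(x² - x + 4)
This is an ∞-∞ indeterminate form.

Combine fractions or rationalize to convert ∞-∞ to 0/0 form:
  lim(x→∞) x - √(x² - x + 4) = 1/2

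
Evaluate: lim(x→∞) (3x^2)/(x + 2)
This is an ∞/∞ indeterminate form.

Apply L'Hôpital's rule: differentiate numerator and denominator separately.
  f(x) = 3·x^2   ⇒   f'(x) = 6·x
  g(x) = x + 2   ⇒   g'(x) = 1
  lim(x→∞) f'(x)/g'(x) = lim(x→∞) (6·x)/(1)
  = ∞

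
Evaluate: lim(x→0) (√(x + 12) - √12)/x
This is a standard limit.

Factor or rationalize the expression:
  lim(x→0) (√(x + 12) - √12)/x = sqrt(3)/12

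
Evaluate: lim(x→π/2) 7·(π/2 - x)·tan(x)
This is a 0·∞ indeterminate form.

Rewrite 0·∞ as a quotient (0/0 or ∞/∞ form), then apply L'Hôpital's rule:
  lim(x→π/2) 7·(π/2 - x)·tan(x) = 7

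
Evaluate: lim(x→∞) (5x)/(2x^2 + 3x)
This is an ∞/∞ indeterminate form.

Apply L'Hôpital's rule: differentiate numerator and denominator separately.
  f(x) = 5·x   ⇒   f'(x) = 5
  g(x) = 2·x^2 + 3·x   ⇒   g'(x) = 4·x + 3
  lim(x→∞) f'(x)/g'(x) = lim(x→∞) (5)/(4·x + 3)
  = 0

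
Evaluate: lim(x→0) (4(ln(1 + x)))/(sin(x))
This is a 0/0 indeterminate form.

Apply L'Hôpital's rule: differentiate numerator and denominator separately.
  f(x) = 4·ln(x + 1)   ⇒   f'(x) = 4/(x + 1)
  g(x) = sin(x)   ⇒   g'(x) = cos(x)
  lim(x→0) f'(x)/g'(x) = lim(x→0) (4/(x + 1))/(cos(x))
  = 4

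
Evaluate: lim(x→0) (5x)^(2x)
This is an exponential indeterminate form.

For exponential indeterminate forms, take the natural log:
  Let L = lim(x→0) (5x)^(2x)
  Then ln(L) = lim(x→0) [exponent × ln(base)]
  Evaluate using L'Hôpital or standard limits, then exponentiate.
  L = 1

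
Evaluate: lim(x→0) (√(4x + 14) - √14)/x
This is a standard limit.

Factor or rationalize the expression:
  lim(x→0) (√(4x + 14) - √14)/x = sqrt(14)/7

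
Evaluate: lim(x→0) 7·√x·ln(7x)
This is a 0·∞ indeterminate form.

Rewrite 0·∞ as a quotient (0/0 or ∞/∞ form), then apply L'Hôpital's rule:
  lim(x→0) 7·√x·ln(7x) = 0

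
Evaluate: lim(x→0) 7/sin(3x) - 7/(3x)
This is an ∞-∞ indeterminate form.

Combine fractions or rationalize to convert ∞-∞ to 0/0 form:
  lim(x→0) 7/sin(3x) - 7/(3x) = 0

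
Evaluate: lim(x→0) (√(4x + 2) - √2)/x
This is a standard limit.

Factor or rationalize the expression:
  lim(x→0) (√(4x + 2) - √2)/x = sqrt(2)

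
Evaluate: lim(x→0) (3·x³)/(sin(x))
This is a 0/0 indeterminate form.

Apply L'Hôpital's rule: differentiate numerator and denominator separately.
  f(x) = 3·x^3   ⇒   f'(x) = 9·x^2
  g(x) = sin(x)   ⇒   g'(x) = cos(x)
  lim(x→0) f'(x)/g'(x) = lim(x→0) (9·x^2)/(cos(x))
  = 0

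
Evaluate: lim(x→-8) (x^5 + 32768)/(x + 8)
This is a standard limit.

Factor or rationalize the expression:
  lim(x→-8) (x^5 + 32768)/(x + 8) = 20480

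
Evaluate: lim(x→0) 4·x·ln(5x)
This is a 0·∞ indeterminate form.

Rewrite 0·∞ as a quotient (0/0 or ∞/∞ form), then apply L'Hôpital's rule:
  lim(x→0) 4·x·ln(5x) = 0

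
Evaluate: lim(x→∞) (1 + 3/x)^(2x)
This is an exponential indeterminate form.

For exponential indeterminate forms, take the natural log:
  Let L = lim(x→∞) (1 + 3/x)^(2x)
  Then ln(L) = lim(x→∞) [exponent × ln(base)]
  Evaluate using L'Hôpital or standard limits, then exponentiate.
  L = e^(6)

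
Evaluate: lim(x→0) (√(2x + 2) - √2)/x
This is a standard limit.

Factor or rationalize the expression:
  lim(x→0) (√(2x + 2) - √2)/x = sqrt(2)/2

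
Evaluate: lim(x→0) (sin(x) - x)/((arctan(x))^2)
This is a 0/0 indeterminate form.

Apply L'Hôpital's rule: differentiate numerator and denominator separately.
  f(x) = -x + sin(x)   ⇒   f'(x) = cos(x) - 1
  g(x) = atan(x)^2   ⇒   g'(x) = 2·atan(x)/(x^2 + 1)
  lim(x→0) f'(x)/g'(x) = lim(x→0) (cos(x) - 1)/(2·atan(x)/(x^2 + 1))
  = 0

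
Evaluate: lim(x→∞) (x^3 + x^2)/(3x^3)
This is an ∞/∞ indeterminate form.

Apply L'Hôpital's rule: differentiate numerator and denominator separately.
  f(x) = x^3 + x^2   ⇒   f'(x) = 3·x^2 + 2·x
  g(x) = 3·x^3   ⇒   g'(x) = 9·x^2
  lim(x→∞) f'(x)/g'(x) = lim(x→∞) (3·x^2 + 2·x)/(9·x^2)
  = 1/3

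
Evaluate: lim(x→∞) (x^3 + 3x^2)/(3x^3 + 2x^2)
This is an ∞/∞ indeterminate form.

Apply L'Hôpital's rule: differentiate numerator and denominator separately.
  f(x) = x^3 + 3·x^2   ⇒   f'(x) = 3·x^2 + 6·x
  g(x) = 3·x^3 + 2·x^2   ⇒   g'(x) = 9·x^2 + 4·x
  lim(x→∞) f'(x)/g'(x) = lim(x→∞) (3·x^2 + 6·x)/(9·x^2 + 4·x)
  = 1/3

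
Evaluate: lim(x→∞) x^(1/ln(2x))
This is an exponential indeterminate form.

For exponential indeterminate forms, take the natural log:
  Let L = lim(x→∞) x^(1/ln(2x))
  Then ln(L) = lim(x→∞) [exponent × ln(base)]
  Evaluate using L'Hôpital or standard limits, then exponentiate.
  L = e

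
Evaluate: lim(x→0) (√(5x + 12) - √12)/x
This is a standard limit.

Factor or rationalize the expression:
  lim(x→0) (√(5x + 12) - √12)/x = 5·sqrt(3)/12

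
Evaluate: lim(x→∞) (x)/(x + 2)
This is an ∞/∞ indeterminate form.

Apply L'Hôpital's rule: differentiate numerator and denominator separately.
  f(x) = x   ⇒   f'(x) = 1
  g(x) = x + 2   ⇒   g'(x) = 1
  lim(x→∞) f'(x)/g'(x) = lim(x→∞) (1)/(1)
  = 1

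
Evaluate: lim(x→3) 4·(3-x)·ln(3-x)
This is a 0·∞ indeterminate form.

Rewrite 0·∞ as a quotient (0/0 or ∞/∞ form), then apply L'Hôpital's rule:
  lim(x→3) 4·(3-x)·ln(3-x) = 0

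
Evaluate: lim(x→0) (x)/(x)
This is a 0/0 indeterminate form.

Apply L'Hôpital's rule: differentiate numerator and denominator separately.
  f(x) = x   ⇒   f'(x) = 1
  g(x) = x   ⇒   g'(x) = 1
  lim(x→0) f'(x)/g'(x) = lim(x→0) (1)/(1)
  = 1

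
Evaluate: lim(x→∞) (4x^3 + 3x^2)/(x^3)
This is an ∞/∞ indeterminate form.

Apply L'Hôpital's rule: differentiate numerator and denominator separately.
  f(x) = 4·x^3 + 3·x^2   ⇒   f'(x) = 12·x^2 + 6·x
  g(x) = x^3   ⇒   g'(x) = 3·x^2
  lim(x→∞) f'(x)/g'(x) = lim(x→∞) (12·x^2 + 6·x)/(3·x^2)
  = 4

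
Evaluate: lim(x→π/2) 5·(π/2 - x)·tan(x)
This is a 0·∞ indeterminate form.

Rewrite 0·∞ as a quotient (0/0 or ∞/∞ form), then apply L'Hôpital's rule:
  lim(x→π/2) 5·(π/2 - x)·tan(x) = 5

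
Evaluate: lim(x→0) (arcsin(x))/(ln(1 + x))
This is a 0/0 indeterminate form.

Apply L'Hôpital's rule: differentiate numerator and denominator separately.
  f(x) = asin(x)   ⇒   f'(x) = 1/sqrt(1 - x^2)
  g(x) = ln(x + 1)   ⇒   g'(x) = 1/(x + 1)
  lim(x→0) f'(x)/g'(x) = lim(x→0) (1/sqrt(1 - x^2))/(1/(x + 1))
  = 1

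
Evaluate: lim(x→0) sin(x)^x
This is an exponential indeterminate form.

For exponential indeterminate forms, take the natural log:
  Let L = lim(x→0) sin(x)^x
  Then ln(L) = lim(x→0) [exponent × ln(base)]
  Evaluate using L'Hôpital or standard limits, then exponentiate.
  L = 1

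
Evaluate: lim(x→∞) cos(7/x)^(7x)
This is an exponential indeterminate form.

For exponential indeterminate forms, take the natural log:
  Let L = lim(x→∞) cos(7/x)^(7x)
  Then ln(L) = lim(x→∞) [exponent × ln(base)]
  Evaluate using L'Hôpital or standard limits, then exponentiate.
  L = 1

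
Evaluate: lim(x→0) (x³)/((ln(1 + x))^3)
This is a 0/0 indeterminate form.

Apply L'Hôpital's rule: differentiate numerator and denominator separately.
  f(x) = x^3   ⇒   f'(x) = 3·x^2
  g(x) = ln(x + 1)^3   ⇒   g'(x) = 3·ln(x + 1)^2/(x + 1)
  lim(x→0) f'(x)/g'(x) = lim(x→0) (3·x^2)/(3·ln(x + 1)^2/(x + 1))
  = 1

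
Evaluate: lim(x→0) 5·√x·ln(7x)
This is a 0·∞ indeterminate form.

Rewrite 0·∞ as a quotient (0/0 or ∞/∞ form), then apply L'Hôpital's rule:
  lim(x→0) 5·√x·ln(7x) = 0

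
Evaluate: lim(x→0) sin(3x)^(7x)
This is an exponential indeterminate form.

For exponential indeterminate forms, take the natural log:
  Let L = lim(x→0) sin(3x)^(7x)
  Then ln(L) = lim(x→0) [exponent × ln(base)]
  Evaluate using L'Hôpital or standard limits, then exponentiate.
  L = 1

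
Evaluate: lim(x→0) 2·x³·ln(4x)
This is a 0·∞ indeterminate form.

Rewrite 0·∞ as a quotient (0/0 or ∞/∞ form), then apply L'Hôpital's rule:
  lim(x→0) 2·x³·ln(4x) = 0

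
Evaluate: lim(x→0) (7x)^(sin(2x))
This is an exponential indeterminate form.

For exponential indeterminate forms, take the natural log:
  Let L = lim(x→0) (7x)^(sin(2x))
  Then ln(L) = lim(x→0) [exponent × ln(base)]
  Evaluate using L'Hôpital or standard limits, then exponentiate.
  L = 1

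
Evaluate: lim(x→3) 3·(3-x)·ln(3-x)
This is a 0·∞ indeterminate form.

Rewrite 0·∞ as a quotient (0/0 or ∞/∞ form), then apply L'Hôpital's rule:
  lim(x→3) 3·(3-x)·ln(3-x) = 0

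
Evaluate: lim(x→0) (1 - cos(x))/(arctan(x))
This is a 0/0 indeterminate form.

Apply L'Hôpital's rule: differentiate numerator and denominator separately.
  f(x) = 1 - cos(x)   ⇒   f'(x) = sin(x)
  g(x) = atan(x)   ⇒   g'(x) = 1/(x^2 + 1)
  lim(x→0) f'(x)/g'(x) = lim(x→0) (sin(x))/(1/(x^2 + 1))
  = 0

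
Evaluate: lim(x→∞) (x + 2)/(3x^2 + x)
This is an ∞/∞ indeterminate form.

Apply L'Hôpital's rule: differentiate numerator and denominator separately.
  f(x) = x + 2   ⇒   f'(x) = 1
  g(x) = 3·x^2 + x   ⇒   g'(x) = 6·x + 1
  lim(x→∞) f'(x)/g'(x) = lim(x→∞) (1)/(6·x + 1)
  = 0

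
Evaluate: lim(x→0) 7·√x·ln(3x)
This is a 0·∞ indeterminate form.

Rewrite 0·∞ as a quotient (0/0 or ∞/∞ form), then apply L'Hôpital's rule:
  lim(x→0) 7·√x·ln(3x) = 0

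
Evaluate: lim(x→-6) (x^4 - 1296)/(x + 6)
This is a standard limit.

Factor or rationalize the expression:
  lim(x→-6) (x^4 - 1296)/(x + 6) = -864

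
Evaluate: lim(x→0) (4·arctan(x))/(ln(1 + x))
This is a 0/0 indeterminate form.

Apply L'Hôpital's rule: differentiate numerator and denominator separately.
  f(x) = 4·atan(x)   ⇒   f'(x) = 4/(x^2 + 1)
  g(x) = ln(x + 1)   ⇒   g'(x) = 1/(x + 1)
  lim(x→0) f'(x)/g'(x) = lim(x→0) (4/(x^2 + 1))/(1/(x + 1))
  = 4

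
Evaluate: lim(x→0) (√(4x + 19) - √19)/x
This is a standard limit.

Factor or rationalize the expression:
  lim(x→0) (√(4x + 19) - √19)/x = 2·sqrt(19)/19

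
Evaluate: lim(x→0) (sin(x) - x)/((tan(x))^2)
This is a 0/0 indeterminate form.

Apply L'Hôpital's rule: differentiate numerator and denominator separately.
  f(x) = -x + sin(x)   ⇒   f'(x) = cos(x) - 1
  g(x) = tan(x)^2   ⇒   g'(x) = (2·tan(x)^2 + 2)·tan(x)
  lim(x→0) f'(x)/g'(x) = lim(x→0) (cos(x) - 1)/((2·tan(x)^2 + 2)·tan(x))
  = 0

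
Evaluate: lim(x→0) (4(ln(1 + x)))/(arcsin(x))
This is a 0/0 indeterminate form.

Apply L'Hôpital's rule: differentiate numerator and denominator separately.
  f(x) = 4·ln(x + 1)   ⇒   f'(x) = 4/(x + 1)
  g(x) = asin(x)   ⇒   g'(x) = 1/sqrt(1 - x^2)
  lim(x→0) f'(x)/g'(x) = lim(x→0) (4/(x + 1))/(1/sqrt(1 - x^2))
  = 4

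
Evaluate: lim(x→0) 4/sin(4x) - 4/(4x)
This is an ∞-∞ indeterminate form.

Combine fractions or rationalize to convert ∞-∞ to 0/0 form:
  lim(x→0) 4/sin(4x) - 4/(4x) = 0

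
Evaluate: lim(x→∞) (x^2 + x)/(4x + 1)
This is an ∞/∞ indeterminate form.

Apply L'Hôpital's rule: differentiate numerator and denominator separately.
  f(x) = x^2 + x   ⇒   f'(x) = 2·x + 1
  g(x) = 4·x + 1   ⇒   g'(x) = 4
  lim(x→∞) f'(x)/g'(x) = lim(x→∞) (2·x + 1)/(4)
  = ∞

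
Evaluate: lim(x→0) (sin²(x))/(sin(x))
This is a 0/0 indeterminate form.

Apply L'Hôpital's rule: differentiate numerator and denominator separately.
  f(x) = sin(x)^2   ⇒   f'(x) = 2·sin(x)·cos(x)
  g(x) = sin(x)   ⇒   g'(x) = cos(x)
  lim(x→0) f'(x)/g'(x) = lim(x→0) (2·sin(x)·cos(x))/(cos(x))
  = 0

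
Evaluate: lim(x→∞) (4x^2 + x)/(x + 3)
This is an ∞/∞ indeterminate form.

Apply L'Hôpital's rule: differentiate numerator and denominator separately.
  f(x) = 4·x^2 + x   ⇒   f'(x) = 8·x + 1
  g(x) = x + 3   ⇒   g'(x) = 1
  lim(x→∞) f'(x)/g'(x) = lim(x→∞) (8·x + 1)/(1)
  = ∞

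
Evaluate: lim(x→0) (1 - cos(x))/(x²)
This is a 0/0 indeterminate form.

Apply L'Hôpital's rule: differentiate numerator and denominator separately.
  f(x) = 1 - cos(x)   ⇒   f'(x) = sin(x)
  g(x) = x^2   ⇒   g'(x) = 2·x
  lim(x→0) f'(x)/g'(x) = lim(x→0) (sin(x))/(2·x)
  = 1/2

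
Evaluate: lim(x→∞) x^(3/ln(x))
This is an exponential indeterminate form.

For exponential indeterminate forms, take the natural log:
  Let L = lim(x→∞) x^(3/ln(x))
  Then ln(L) = lim(x→∞) [exponent × ln(base)]
  Evaluate using L'Hôpital or standard limits, then exponentiate.
  L = e^(3)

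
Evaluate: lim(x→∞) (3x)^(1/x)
This is an exponential indeterminate form.

For exponential indeterminate forms, take the natural log:
  Let L = lim(x→∞) (3x)^(1/x)
  Then ln(L) = lim(x→∞) [exponent × ln(base)]
  Evaluate using L'Hôpital or standard limits, then exponentiate.
  L = 1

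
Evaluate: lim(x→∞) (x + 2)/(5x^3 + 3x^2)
This is an ∞/∞ indeterminate form.

Apply L'Hôpital's rule: differentiate numerator and denominator separately.
  f(x) = x + 2   ⇒   f'(x) = 1
  g(x) = 5·x^3 + 3·x^2   ⇒   g'(x) = 15·x^2 + 6·x
  lim(x→∞) f'(x)/g'(x) = lim(x→∞) (1)/(15·x^2 + 6·x)
  = 0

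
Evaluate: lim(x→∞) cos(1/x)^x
This is an exponential indeterminate form.

For exponential indeterminate forms, take the natural log:
  Let L = lim(x→∞) cos(1/x)^x
  Then ln(L) = lim(x→∞) [exponent × ln(base)]
  Evaluate using L'Hôpital or standard limits, then exponentiate.
  L = 1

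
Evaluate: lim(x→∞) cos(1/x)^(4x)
This is an exponential indeterminate form.

For exponential indeterminate forms, take the natural log:
  Let L = lim(x→∞) cos(1/x)^(4x)
  Then ln(L) = lim(x→∞) [exponent × ln(base)]
  Evaluate using L'Hôpital or standard limits, then exponentiate.
  L = 1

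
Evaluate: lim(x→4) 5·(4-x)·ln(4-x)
This is a 0·∞ indeterminate form.

Rewrite 0·∞ as a quotient (0/0 or ∞/∞ form), then apply L'Hôpital's rule:
  lim(x→4) 5·(4-x)·ln(4-x) = 0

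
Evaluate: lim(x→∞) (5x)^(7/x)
This is an exponential indeterminate form.

For exponential indeterminate forms, take the natural log:
  Let L = lim(x→∞) (5x)^(7/x)
  Then ln(L) = lim(x→∞) [exponent × ln(base)]
  Evaluate using L'Hôpital or standard limits, then exponentiate.
  L = 1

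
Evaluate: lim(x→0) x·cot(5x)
This is a 0·∞ indeterminate form.

Rewrite 0·∞ as a quotient (0/0 or ∞/∞ form), then apply L'Hôpital's rule:
  lim(x→0) x·cot(5x) = 1/5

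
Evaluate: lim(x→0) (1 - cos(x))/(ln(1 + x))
This is a 0/0 indeterminate form.

Apply L'Hôpital's rule: differentiate numerator and denominator separately.
  f(x) = 1 - cos(x)   ⇒   f'(x) = sin(x)
  g(x) = ln(x + 1)   ⇒   g'(x) = 1/(x + 1)
  lim(x→0) f'(x)/g'(x) = lim(x→0) (sin(x))/(1/(x + 1))
  = 0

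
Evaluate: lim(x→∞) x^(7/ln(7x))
This is an exponential indeterminate form.

For exponential indeterminate forms, take the natural log:
  Let L = lim(x→∞) x^(7/ln(7x))
  Then ln(L) = lim(x→∞) [exponent × ln(base)]
  Evaluate using L'Hôpital or standard limits, then exponentiate.
  L = e^(7)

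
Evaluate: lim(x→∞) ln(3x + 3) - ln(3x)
This is an ∞-∞ indeterminate form.

Combine fractions or rationalize to convert ∞-∞ to 0/0 form:
  lim(x→∞) ln(3x + 3) - ln(3x) = 0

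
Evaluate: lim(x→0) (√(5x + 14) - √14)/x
This is a standard limit.

Factor or rationalize the expression:
  lim(x→0) (√(5x + 14) - √14)/x = 5·sqrt(14)/28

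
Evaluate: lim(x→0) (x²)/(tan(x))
This is a 0/0 indeterminate form.

Apply L'Hôpital's rule: differentiate numerator and denominator separately.
  f(x) = x^2   ⇒   f'(x) = 2·x
  g(x) = tan(x)   ⇒   g'(x) = tan(x)^2 + 1
  lim(x→0) f'(x)/g'(x) = lim(x→0) (2·x)/(tan(x)^2 + 1)
  = 0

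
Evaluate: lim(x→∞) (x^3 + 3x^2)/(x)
This is an ∞/∞ indeterminate form.

Apply L'Hôpital's rule: differentiate numerator and denominator separately.
  f(x) = x^3 + 3·x^2   ⇒   f'(x) = 3·x^2 + 6·x
  g(x) = x   ⇒   g'(x) = 1
  lim(x→∞) f'(x)/g'(x) = lim(x→∞) (3·x^2 + 6·x)/(1)
  = ∞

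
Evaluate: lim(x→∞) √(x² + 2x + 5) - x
This is an ∞-∞ indeterminate form.

Combine fractions or rationalize to convert ∞-∞ to 0/0 form:
  lim(x→∞) √(x² + 2x + 5) - x = 1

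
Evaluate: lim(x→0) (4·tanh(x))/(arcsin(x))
This is a 0/0 indeterminate form.

Apply L'Hôpital's rule: differentiate numerator and denominator separately.
  f(x) = 4·tanh(x)   ⇒   f'(x) = 4 - 4·tanh(x)^2
  g(x) = asin(x)   ⇒   g'(x) = 1/sqrt(1 - x^2)
  lim(x→0) f'(x)/g'(x) = lim(x→0) (4 - 4·tanh(x)^2)/(1/sqrt(1 - x^2))
  = 4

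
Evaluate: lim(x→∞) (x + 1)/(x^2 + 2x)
This is an ∞/∞ indeterminate form.

Apply L'Hôpital's rule: differentiate numerator and denominator separately.
  f(x) = x + 1   ⇒   f'(x) = 1
  g(x) = x^2 + 2·x   ⇒   g'(x) = 2·x + 2
  lim(x→∞) f'(x)/g'(x) = lim(x→∞) (1)/(2·x + 2)
  = 0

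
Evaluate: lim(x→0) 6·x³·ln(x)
This is a 0·∞ indeterminate form.

Rewrite 0·∞ as a quotient (0/0 or ∞/∞ form), then apply L'Hôpital's rule:
  lim(x→0) 6·x³·ln(x) = 0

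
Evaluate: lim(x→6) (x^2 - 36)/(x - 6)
This is a standard limit.

Factor or rationalize the expression:
  lim(x→6) (x^2 - 36)/(x - 6) = 12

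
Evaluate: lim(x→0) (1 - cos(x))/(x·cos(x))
This is a 0/0 indeterminate form.

Apply L'Hôpital's rule: differentiate numerator and denominator separately.
  f(x) = 1 - cos(x)   ⇒   f'(x) = sin(x)
  g(x) = x·cos(x)   ⇒   g'(x) = -x·sin(x) + cos(x)
  lim(x→0) f'(x)/g'(x) = lim(x→0) (sin(x))/(-x·sin(x) + cos(x))
  = 0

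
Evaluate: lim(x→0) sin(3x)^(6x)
This is an exponential indeterminate form.

For exponential indeterminate forms, take the natural log:
  Let L = lim(x→0) sin(3x)^(6x)
  Then ln(L) = lim(x→0) [exponent × ln(base)]
  Evaluate using L'Hôpital or standard limits, then exponentiate.
  L = 1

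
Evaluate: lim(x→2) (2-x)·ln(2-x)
This is a 0·∞ indeterminate form.

Rewrite 0·∞ as a quotient (0/0 or ∞/∞ form), then apply L'Hôpital's rule:
  lim(x→2) (2-x)·ln(2-x) = 0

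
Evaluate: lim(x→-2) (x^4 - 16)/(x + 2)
This is a standard limit.

Factor or rationalize the expression:
  lim(x→-2) (x^4 - 16)/(x + 2) = -32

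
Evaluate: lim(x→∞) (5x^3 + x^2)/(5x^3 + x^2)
This is an ∞/∞ indeterminate form.

Apply L'Hôpital's rule: differentiate numerator and denominator separately.
  f(x) = 5·x^3 + x^2   ⇒   f'(x) = 15·x^2 + 2·x
  g(x) = 5·x^3 + x^2   ⇒   g'(x) = 15·x^2 + 2·x
  lim(x→∞) f'(x)/g'(x) = lim(x→∞) (15·x^2 + 2·x)/(15·x^2 + 2·x)
  = 1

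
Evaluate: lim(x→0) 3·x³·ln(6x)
This is a 0·∞ indeterminate form.

Rewrite 0·∞ as a quotient (0/0 or ∞/∞ form), then apply L'Hôpital's rule:
  lim(x→0) 3·x³·ln(6x) = 0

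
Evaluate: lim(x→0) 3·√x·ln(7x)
This is a 0·∞ indeterminate form.

Rewrite 0·∞ as a quotient (0/0 or ∞/∞ form), then apply L'Hôpital's rule:
  lim(x→0) 3·√x·ln(7x) = 0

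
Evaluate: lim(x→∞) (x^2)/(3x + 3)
This is an ∞/∞ indeterminate form.

Apply L'Hôpital's rule: differentiate numerator and denominator separately.
  f(x) = x^2   ⇒   f'(x) = 2·x
  g(x) = 3·x + 3   ⇒   g'(x) = 3
  lim(x→∞) f'(x)/g'(x) = lim(x→∞) (2·x)/(3)
  = ∞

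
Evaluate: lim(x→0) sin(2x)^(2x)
This is an exponential indeterminate form.

For exponential indeterminate forms, take the natural log:
  Let L = lim(x→0) sin(2x)^(2x)
  Then ln(L) = lim(x→0) [exponent × ln(base)]
  Evaluate using L'Hôpital or standard limits, then exponentiate.
  L = 1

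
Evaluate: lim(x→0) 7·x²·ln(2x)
This is a 0·∞ indeterminate form.

Rewrite 0·∞ as a quotient (0/0 or ∞/∞ form), then apply L'Hôpital's rule:
  lim(x→0) 7·x²·ln(2x) = 0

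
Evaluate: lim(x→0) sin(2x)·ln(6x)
This is a 0·∞ indeterminate form.

Rewrite 0·∞ as a quotient (0/0 or ∞/∞ form), then apply L'Hôpital's rule:
  lim(x→0) sin(2x)·ln(6x) = 0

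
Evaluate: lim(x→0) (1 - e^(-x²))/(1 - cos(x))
This is a 0/0 indeterminate form.

Apply L'Hôpital's rule: differentiate numerator and denominator separately.
  f(x) = 1 - e^(-x^2)   ⇒   f'(x) = 2·x·e^(-x^2)
  g(x) = 1 - cos(x)   ⇒   g'(x) = sin(x)
  lim(x→0) f'(x)/g'(x) = lim(x→0) (2·x·e^(-x^2))/(sin(x))
  = 2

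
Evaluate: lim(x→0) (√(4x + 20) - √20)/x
This is a standard limit.

Factor or rationalize the expression:
  lim(x→0) (√(4x + 20) - √20)/x = sqrt(5)/5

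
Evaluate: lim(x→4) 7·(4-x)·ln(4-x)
This is a 0·∞ indeterminate form.

Rewrite 0·∞ as a quotient (0/0 or ∞/∞ form), then apply L'Hôpital's rule:
  lim(x→4) 7·(4-x)·ln(4-x) = 0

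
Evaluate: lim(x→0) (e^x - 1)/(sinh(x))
This is a 0/0 indeterminate form.

Apply L'Hôpital's rule: differentiate numerator and denominator separately.
  f(x) = e^(x) - 1   ⇒   f'(x) = e^(x)
  g(x) = sinh(x)   ⇒   g'(x) = cosh(x)
  lim(x→0) f'(x)/g'(x) = lim(x→0) (e^(x))/(cosh(x))
  = 1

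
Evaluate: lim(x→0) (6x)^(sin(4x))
This is an exponential indeterminate form.

For exponential indeterminate forms, take the natural log:
  Let L = lim(x→0) (6x)^(sin(4x))
  Then ln(L) = lim(x→0) [exponent × ln(base)]
  Evaluate using L'Hôpital or standard limits, then exponentiate.
  L = 1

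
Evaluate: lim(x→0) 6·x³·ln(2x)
This is a 0·∞ indeterminate form.

Rewrite 0·∞ as a quotient (0/0 or ∞/∞ form), then apply L'Hôpital's rule:
  lim(x→0) 6·x³·ln(2x) = 0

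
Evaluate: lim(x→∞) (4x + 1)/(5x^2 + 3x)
This is an ∞/∞ indeterminate form.

Apply L'Hôpital's rule: differentiate numerator and denominator separately.
  f(x) = 4·x + 1   ⇒   f'(x) = 4
  g(x) = 5·x^2 + 3·x   ⇒   g'(x) = 10·x + 3
  lim(x→∞) f'(x)/g'(x) = lim(x→∞) (4)/(10·x + 3)
  = 0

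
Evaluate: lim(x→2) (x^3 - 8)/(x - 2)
This is a standard limit.

Factor or rationalize the expression:
  lim(x→2) (x^3 - 8)/(x - 2) = 12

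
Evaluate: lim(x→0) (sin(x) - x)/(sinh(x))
This is a 0/0 indeterminate form.

Apply L'Hôpital's rule: differentiate numerator and denominator separately.
  f(x) = -x + sin(x)   ⇒   f'(x) = cos(x) - 1
  g(x) = sinh(x)   ⇒   g'(x) = cosh(x)
  lim(x→0) f'(x)/g'(x) = lim(x→0) (cos(x) - 1)/(cosh(x))
  = 0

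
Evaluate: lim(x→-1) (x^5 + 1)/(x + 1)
This is a standard limit.

Factor or rationalize the expression:
  lim(x→-1) (x^5 + 1)/(x + 1) = 5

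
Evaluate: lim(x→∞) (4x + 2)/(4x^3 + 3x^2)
This is an ∞/∞ indeterminate form.

Apply L'Hôpital's rule: differentiate numerator and denominator separately.
  f(x) = 4·x + 2   ⇒   f'(x) = 4
  g(x) = 4·x^3 + 3·x^2   ⇒   g'(x) = 12·x^2 + 6·x
  lim(x→∞) f'(x)/g'(x) = lim(x→∞) (4)/(12·x^2 + 6·x)
  = 0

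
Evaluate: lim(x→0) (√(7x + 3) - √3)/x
This is a standard limit.

Factor or rationalize the expression:
  lim(x→0) (√(7x + 3) - √3)/x = 7·sqrt(3)/6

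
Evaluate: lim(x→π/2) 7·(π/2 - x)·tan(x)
This is a 0·∞ indeterminate form.

Rewrite 0·∞ as a quotient (0/0 or ∞/∞ form), then apply L'Hôpital's rule:
  lim(x→π/2) 7·(π/2 - x)·tan(x) = 7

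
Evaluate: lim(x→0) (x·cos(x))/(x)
This is a 0/0 indeterminate form.

Apply L'Hôpital's rule: differentiate numerator and denominator separately.
  f(x) = x·cos(x)   ⇒   f'(x) = -x·sin(x) + cos(x)
  g(x) = x   ⇒   g'(x) = 1
  lim(x→0) f'(x)/g'(x) = lim(x→0) (-x·sin(x) + cos(x))/(1)
  = 1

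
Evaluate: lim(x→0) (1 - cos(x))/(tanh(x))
This is a 0/0 indeterminate form.

Apply L'Hôpital's rule: differentiate numerator and denominator separately.
  f(x) = 1 - cos(x)   ⇒   f'(x) = sin(x)
  g(x) = tanh(x)   ⇒   g'(x) = 1 - tanh(x)^2
  lim(x→0) f'(x)/g'(x) = lim(x→0) (sin(x))/(1 - tanh(x)^2)
  = 0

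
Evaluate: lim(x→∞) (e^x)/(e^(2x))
This is an ∞/∞ indeterminate form.

Apply L'Hôpital's rule: differentiate numerator and denominator separately.
  f(x) = e^(x)   ⇒   f'(x) = e^(x)
  g(x) = e^(2·x)   ⇒   g'(x) = 2·e^(2·x)
  lim(x→∞) f'(x)/g'(x) = lim(x→∞) (e^(x))/(2·e^(2·x))
  = 0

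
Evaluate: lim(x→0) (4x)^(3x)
This is an exponential indeterminate form.

For exponential indeterminate forms, take the natural log:
  Let L = lim(x→0) (4x)^(3x)
  Then ln(L) = lim(x→0) [exponent × ln(base)]
  Evaluate using L'Hôpital or standard limits, then exponentiate.
  L = 1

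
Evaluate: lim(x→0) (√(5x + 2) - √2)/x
This is a standard limit.

Factor or rationalize the expression:
  lim(x→0) (√(5x + 2) - √2)/x = 5·sqrt(2)/4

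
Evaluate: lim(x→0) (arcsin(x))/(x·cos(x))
This is a 0/0 indeterminate form.

Apply L'Hôpital's rule: differentiate numerator and denominator separately.
  f(x) = asin(x)   ⇒   f'(x) = 1/sqrt(1 - x^2)
  g(x) = x·cos(x)   ⇒   g'(x) = -x·sin(x) + cos(x)
  lim(x→0) f'(x)/g'(x) = lim(x→0) (1/sqrt(1 - x^2))/(-x·sin(x) + cos(x))
  = 1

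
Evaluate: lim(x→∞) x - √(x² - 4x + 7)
This is an ∞-∞ indeterminate form.

Combine fractions or rationalize to convert ∞-∞ to 0/0 form:
  lim(x→∞) x - √(x² - 4x + 7) = 2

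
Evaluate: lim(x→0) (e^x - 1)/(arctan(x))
This is a 0/0 indeterminate form.

Apply L'Hôpital's rule: differentiate numerator and denominator separately.
  f(x) = e^(x) - 1   ⇒   f'(x) = e^(x)
  g(x) = atan(x)   ⇒   g'(x) = 1/(x^2 + 1)
  lim(x→0) f'(x)/g'(x) = lim(x→0) (e^(x))/(1/(x^2 + 1))
  = 1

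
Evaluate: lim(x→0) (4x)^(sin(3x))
This is an exponential indeterminate form.

For exponential indeterminate forms, take the natural log:
  Let L = lim(x→0) (4x)^(sin(3x))
  Then ln(L) = lim(x→0) [exponent × ln(base)]
  Evaluate using L'Hôpital or standard limits, then exponentiate.
  L = 1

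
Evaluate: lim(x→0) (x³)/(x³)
This is a 0/0 indeterminate form.

Apply L'Hôpital's rule: differentiate numerator and denominator separately.
  f(x) = x^3   ⇒   f'(x) = 3·x^2
  g(x) = x^3   ⇒   g'(x) = 3·x^2
  lim(x→0) f'(x)/g'(x) = lim(x→0) (3·x^2)/(3·x^2)
  = 1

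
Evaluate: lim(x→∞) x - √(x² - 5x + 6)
This is an ∞-∞ indeterminate form.

Combine fractions or rationalize to convert ∞-∞ to 0/0 form:
  lim(x→∞) x - √(x² - 5x + 6) = 5/2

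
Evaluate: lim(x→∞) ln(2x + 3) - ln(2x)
This is an ∞-∞ indeterminate form.

Combine fractions or rationalize to convert ∞-∞ to 0/0 form:
  lim(x→∞) ln(2x + 3) - ln(2x) = 0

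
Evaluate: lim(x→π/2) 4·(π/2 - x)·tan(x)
This is a 0·∞ indeterminate form.

Rewrite 0·∞ as a quotient (0/0 or ∞/∞ form), then apply L'Hôpital's rule:
  lim(x→π/2) 4·(π/2 - x)·tan(x) = 4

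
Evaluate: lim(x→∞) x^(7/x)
This is an exponential indeterminate form.

For exponential indeterminate forms, take the natural log:
  Let L = lim(x→∞) x^(7/x)
  Then ln(L) = lim(x→∞) [exponent × ln(base)]
  Evaluate using L'Hôpital or standard limits, then exponentiate.
  L = 1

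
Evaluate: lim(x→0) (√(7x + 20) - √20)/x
This is a standard limit.

Factor or rationalize the expression:
  lim(x→0) (√(7x + 20) - √20)/x = 7·sqrt(5)/20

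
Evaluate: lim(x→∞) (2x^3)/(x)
This is an ∞/∞ indeterminate form.

Apply L'Hôpital's rule: differentiate numerator and denominator separately.
  f(x) = 2·x^3   ⇒   f'(x) = 6·x^2
  g(x) = x   ⇒   g'(x) = 1
  lim(x→∞) f'(x)/g'(x) = lim(x→∞) (6·x^2)/(1)
  = ∞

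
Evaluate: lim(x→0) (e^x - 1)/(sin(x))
This is a 0/0 indeterminate form.

Apply L'Hôpital's rule: differentiate numerator and denominator separately.
  f(x) = e^(x) - 1   ⇒   f'(x) = e^(x)
  g(x) = sin(x)   ⇒   g'(x) = cos(x)
  lim(x→0) f'(x)/g'(x) = lim(x→0) (e^(x))/(cos(x))
  = 1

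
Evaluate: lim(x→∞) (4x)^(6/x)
This is an exponential indeterminate form.

For exponential indeterminate forms, take the natural log:
  Let L = lim(x→∞) (4x)^(6/x)
  Then ln(L) = lim(x→∞) [exponent × ln(base)]
  Evaluate using L'Hôpital or standard limits, then exponentiate.
  L = 1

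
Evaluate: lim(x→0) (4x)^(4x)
This is an exponential indeterminate form.

For exponential indeterminate forms, take the natural log:
  Let L = lim(x→0) (4x)^(4x)
  Then ln(L) = lim(x→0) [exponent × ln(base)]
  Evaluate using L'Hôpital or standard limits, then exponentiate.
  L = 1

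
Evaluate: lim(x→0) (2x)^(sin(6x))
This is an exponential indeterminate form.

For exponential indeterminate forms, take the natural log:
  Let L = lim(x→0) (2x)^(sin(6x))
  Then ln(L) = lim(x→0) [exponent × ln(base)]
  Evaluate using L'Hôpital or standard limits, then exponentiate.
  L = 1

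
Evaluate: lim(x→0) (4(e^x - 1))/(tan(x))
This is a 0/0 indeterminate form.

Apply L'Hôpital's rule: differentiate numerator and denominator separately.
  f(x) = 4·e^(x) - 4   ⇒   f'(x) = 4·e^(x)
  g(x) = tan(x)   ⇒   g'(x) = tan(x)^2 + 1
  lim(x→0) f'(x)/g'(x) = lim(x→0) (4·e^(x))/(tan(x)^2 + 1)
  = 4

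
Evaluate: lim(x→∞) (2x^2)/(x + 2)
This is an ∞/∞ indeterminate form.

Apply L'Hôpital's rule: differentiate numerator and denominator separately.
  f(x) = 2·x^2   ⇒   f'(x) = 4·x
  g(x) = x + 2   ⇒   g'(x) = 1
  lim(x→∞) f'(x)/g'(x) = lim(x→∞) (4·x)/(1)
  = ∞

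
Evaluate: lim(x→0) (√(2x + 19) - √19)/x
This is a standard limit.

Factor or rationalize the expression:
  lim(x→0) (√(2x + 19) - √19)/x = sqrt(19)/19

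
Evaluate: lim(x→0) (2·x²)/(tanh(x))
This is a 0/0 indeterminate form.

Apply L'Hôpital's rule: differentiate numerator and denominator separately.
  f(x) = 2·x^2   ⇒   f'(x) = 4·x
  g(x) = tanh(x)   ⇒   g'(x) = 1 - tanh(x)^2
  lim(x→0) f'(x)/g'(x) = lim(x→0) (4·x)/(1 - tanh(x)^2)
  = 0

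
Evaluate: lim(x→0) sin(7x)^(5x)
This is an exponential indeterminate form.

For exponential indeterminate forms, take the natural log:
  Let L = lim(x→0) sin(7x)^(5x)
  Then ln(L) = lim(x→0) [exponent × ln(base)]
  Evaluate using L'Hôpital or standard limits, then exponentiate.
  L = 1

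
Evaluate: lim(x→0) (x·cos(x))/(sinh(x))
This is a 0/0 indeterminate form.

Apply L'Hôpital's rule: differentiate numerator and denominator separately.
  f(x) = x·cos(x)   ⇒   f'(x) = -x·sin(x) + cos(x)
  g(x) = sinh(x)   ⇒   g'(x) = cosh(x)
  lim(x→0) f'(x)/g'(x) = lim(x→0) (-x·sin(x) + cos(x))/(cosh(x))
  = 1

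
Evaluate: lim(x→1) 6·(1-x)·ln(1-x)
This is a 0·∞ indeterminate form.

Rewrite 0·∞ as a quotient (0/0 or ∞/∞ form), then apply L'Hôpital's rule:
  lim(x→1) 6·(1-x)·ln(1-x) = 0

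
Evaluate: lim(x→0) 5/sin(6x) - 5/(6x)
This is an ∞-∞ indeterminate form.

Combine fractions or rationalize to convert ∞-∞ to 0/0 form:
  lim(x→0) 5/sin(6x) - 5/(6x) = 0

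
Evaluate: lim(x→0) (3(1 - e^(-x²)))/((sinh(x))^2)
This is a 0/0 indeterminate form.

Apply L'Hôpital's rule: differentiate numerator and denominator separately.
  f(x) = 3 - 3·e^(-x^2)   ⇒   f'(x) = 6·x·e^(-x^2)
  g(x) = sinh(x)^2   ⇒   g'(x) = 2·sinh(x)·cosh(x)
  lim(x→0) f'(x)/g'(x) = lim(x→0) (6·x·e^(-x^2))/(2·sinh(x)·cosh(x))
  = 3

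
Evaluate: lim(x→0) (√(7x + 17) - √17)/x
This is a standard limit.

Factor or rationalize the expression:
  lim(x→0) (√(7x + 17) - √17)/x = 7·sqrt(17)/34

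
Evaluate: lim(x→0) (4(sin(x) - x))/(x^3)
This is a 0/0 indeterminate form.

Apply L'Hôpital's rule: differentiate numerator and denominator separately.
  f(x) = -4·x + 4·sin(x)   ⇒   f'(x) = 4·cos(x) - 4
  g(x) = x^3   ⇒   g'(x) = 3·x^2
  lim(x→0) f'(x)/g'(x) = lim(x→0) (4·cos(x) - 4)/(3·x^2)
  = -2/3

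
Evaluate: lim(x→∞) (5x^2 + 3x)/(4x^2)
This is an ∞/∞ indeterminate form.

Apply L'Hôpital's rule: differentiate numerator and denominator separately.
  f(x) = 5·x^2 + 3·x   ⇒   f'(x) = 10·x + 3
  g(x) = 4·x^2   ⇒   g'(x) = 8·x
  lim(x→∞) f'(x)/g'(x) = lim(x→∞) (10·x + 3)/(8·x)
  = 5/4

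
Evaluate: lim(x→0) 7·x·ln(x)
This is a 0·∞ indeterminate form.

Rewrite 0·∞ as a quotient (0/0 or ∞/∞ form), then apply L'Hôpital's rule:
  lim(x→0) 7·x·ln(x) = 0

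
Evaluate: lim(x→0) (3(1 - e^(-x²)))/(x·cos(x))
This is a 0/0 indeterminate form.

Apply L'Hôpital's rule: differentiate numerator and denominator separately.
  f(x) = 3 - 3·e^(-x^2)   ⇒   f'(x) = 6·x·e^(-x^2)
  g(x) = x·cos(x)   ⇒   g'(x) = -x·sin(x) + cos(x)
  lim(x→0) f'(x)/g'(x) = lim(x→0) (6·x·e^(-x^2))/(-x·sin(x) + cos(x))
  = 0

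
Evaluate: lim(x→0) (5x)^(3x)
This is an exponential indeterminate form.

For exponential indeterminate forms, take the natural log:
  Let L = lim(x→0) (5x)^(3x)
  Then ln(L) = lim(x→0) [exponent × ln(base)]
  Evaluate using L'Hôpital or standard limits, then exponentiate.
  L = 1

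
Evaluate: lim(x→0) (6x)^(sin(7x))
This is an exponential indeterminate form.

For exponential indeterminate forms, take the natural log:
  Let L = lim(x→0) (6x)^(sin(7x))
  Then ln(L) = lim(x→0) [exponent × ln(base)]
  Evaluate using L'Hôpital or standard limits, then exponentiate.
  L = 1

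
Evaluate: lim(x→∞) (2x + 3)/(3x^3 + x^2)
This is an ∞/∞ indeterminate form.

Apply L'Hôpital's rule: differentiate numerator and denominator separately.
  f(x) = 2·x + 3   ⇒   f'(x) = 2
  g(x) = 3·x^3 + x^2   ⇒   g'(x) = 9·x^2 + 2·x
  lim(x→∞) f'(x)/g'(x) = lim(x→∞) (2)/(9·x^2 + 2·x)
  = 0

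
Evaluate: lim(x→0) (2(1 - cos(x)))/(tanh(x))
This is a 0/0 indeterminate form.

Apply L'Hôpital's rule: differentiate numerator and denominator separately.
  f(x) = 2 - 2·cos(x)   ⇒   f'(x) = 2·sin(x)
  g(x) = tanh(x)   ⇒   g'(x) = 1 - tanh(x)^2
  lim(x→0) f'(x)/g'(x) = lim(x→0) (2·sin(x))/(1 - tanh(x)^2)
  = 0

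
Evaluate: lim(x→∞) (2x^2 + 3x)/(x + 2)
This is an ∞/∞ indeterminate form.

Apply L'Hôpital's rule: differentiate numerator and denominator separately.
  f(x) = 2·x^2 + 3·x   ⇒   f'(x) = 4·x + 3
  g(x) = x + 2   ⇒   g'(x) = 1
  lim(x→∞) f'(x)/g'(x) = lim(x→∞) (4·x + 3)/(1)
  = ∞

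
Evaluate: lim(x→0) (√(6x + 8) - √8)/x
This is a standard limit.

Factor or rationalize the expression:
  lim(x→0) (√(6x + 8) - √8)/x = 3·sqrt(2)/4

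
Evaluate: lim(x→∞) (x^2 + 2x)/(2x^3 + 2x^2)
This is an ∞/∞ indeterminate form.

Apply L'Hôpital's rule: differentiate numerator and denominator separately.
  f(x) = x^2 + 2·x   ⇒   f'(x) = 2·x + 2
  g(x) = 2·x^3 + 2·x^2   ⇒   g'(x) = 6·x^2 + 4·x
  lim(x→∞) f'(x)/g'(x) = lim(x→∞) (2·x + 2)/(6·x^2 + 4·x)
  = 0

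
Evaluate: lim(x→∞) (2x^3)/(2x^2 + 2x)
This is an ∞/∞ indeterminate form.

Apply L'Hôpital's rule: differentiate numerator and denominator separately.
  f(x) = 2·x^3   ⇒   f'(x) = 6·x^2
  g(x) = 2·x^2 + 2·x   ⇒   g'(x) = 4·x + 2
  lim(x→∞) f'(x)/g'(x) = lim(x→∞) (6·x^2)/(4·x + 2)
  = ∞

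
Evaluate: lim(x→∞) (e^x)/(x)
This is an ∞/∞ indeterminate form.

Apply L'Hôpital's rule: differentiate numerator and denominator separately.
  f(x) = e^(x)   ⇒   f'(x) = e^(x)
  g(x) = x   ⇒   g'(x) = 1
  lim(x→∞) f'(x)/g'(x) = lim(x→∞) (e^(x))/(1)
  = ∞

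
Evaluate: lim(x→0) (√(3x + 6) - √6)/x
This is a standard limit.

Factor or rationalize the expression:
  lim(x→0) (√(3x + 6) - √6)/x = sqrt(6)/4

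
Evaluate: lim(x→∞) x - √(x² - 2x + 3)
This is an ∞-∞ indeterminate form.

Combine fractions or rationalize to convert ∞-∞ to 0/0 form:
  lim(x→∞) x - √(x² - 2x + 3) = 1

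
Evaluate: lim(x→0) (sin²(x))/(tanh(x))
This is a 0/0 indeterminate form.

Apply L'Hôpital's rule: differentiate numerator and denominator separately.
  f(x) = sin(x)^2   ⇒   f'(x) = 2·sin(x)·cos(x)
  g(x) = tanh(x)   ⇒   g'(x) = 1 - tanh(x)^2
  lim(x→0) f'(x)/g'(x) = lim(x→0) (2·sin(x)·cos(x))/(1 - tanh(x)^2)
  = 0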